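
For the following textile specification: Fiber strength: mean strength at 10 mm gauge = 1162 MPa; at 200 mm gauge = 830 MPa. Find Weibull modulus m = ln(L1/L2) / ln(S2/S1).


Formula: m = ln(L1/L2) / ln(S2/S1)
Step 1: ln(L1/L2) = ln(10/200) = -2.99573
Step 2: S2/S1 = 830/1162 = 0.71429
Step 3: ln(S2/S1) = ln(0.71429) = -0.33647
Step 4: m = -2.99573 / -0.33647 = 8.90

8.90 (Weibull m)


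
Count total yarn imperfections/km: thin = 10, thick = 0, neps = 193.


Formula: Total = thin places + thick places + neps
Total = 10 + 0 + 193
Total = 203 imperfections/km

203 imperfections/km


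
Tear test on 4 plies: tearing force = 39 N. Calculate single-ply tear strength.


Formula: Per-ply strength = Total force / Number of plies
Per-ply = 39 N / 4
Per-ply = 9.75 N

9.75 N


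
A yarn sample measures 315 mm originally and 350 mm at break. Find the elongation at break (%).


Formula: Elongation (%) = ((L_break - L0) / L0) * 100
Step 1: Extension = 350 - 315 = 35 mm
Step 2: Elongation = (35 / 315) * 100
Step 3: Elongation = 0.111111 * 100 = 11.1111% ≈ 11.1%

11.1%


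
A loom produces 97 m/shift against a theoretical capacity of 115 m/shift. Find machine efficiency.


Formula: Efficiency% = (Actual output / Theoretical output) * 100
Efficiency% = (97 / 115) * 100
Efficiency% = 0.843478 * 100 = 84.3478% ≈ 84.3%

84.3%


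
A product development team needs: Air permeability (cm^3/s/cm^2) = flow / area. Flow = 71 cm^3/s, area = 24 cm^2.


Formula: Air Permeability = Airflow / Test Area
AP = 71 cm^3/s / 24 cm^2
AP = 3.0 cm^3/s/cm^2

3.0 cm^3/s/cm^2


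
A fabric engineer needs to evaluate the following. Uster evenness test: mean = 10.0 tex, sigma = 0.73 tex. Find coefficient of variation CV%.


Formula: CV% = (standard deviation / mean) * 100
Step 1: Ratio = 0.73 / 10.0 = 0.073
Step 2: CV% = 0.073 * 100 = 7.3%

7.3%


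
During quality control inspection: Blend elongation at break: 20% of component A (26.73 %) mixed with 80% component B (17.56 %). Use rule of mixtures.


Formula: Blend property = (fraction_A * property_A) + (fraction_B * property_B)
Step 1: Contribution A = 20/100 * 26.73 % = 5.346 %
Step 2: Contribution B = 80/100 * 17.56 % = 14.048 %
Step 3: Blend elongation at break = 5.346 + 14.048 = 19.394 %

19.394 %


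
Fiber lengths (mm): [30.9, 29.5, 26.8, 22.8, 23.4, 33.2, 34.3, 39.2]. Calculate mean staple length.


Formula: Mean = sum of lengths / count
Sum = 30.9 + 29.5 + 26.8 + 22.8 + 23.4 + 33.2 + 34.3 + 39.2
Sum = 240.1 mm
Mean = 240.1 / 8 = 30.01 mm

30.01 mm


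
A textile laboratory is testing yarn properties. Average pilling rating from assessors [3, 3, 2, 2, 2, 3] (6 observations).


Formula: Mean = sum / count
Sum = 3 + 3 + 2 + 2 + 2 + 3 = 15
Mean = 15 / 6 = 2.5

2.5


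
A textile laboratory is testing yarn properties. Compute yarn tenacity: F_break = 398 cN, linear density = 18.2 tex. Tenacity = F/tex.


Formula: Tenacity = Breaking force / Linear density
Tenacity = 398 cN / 18.2 tex
Tenacity = 21.87 cN/tex

21.87 cN/tex


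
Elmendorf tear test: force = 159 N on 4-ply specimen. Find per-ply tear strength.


Formula: Per-ply strength = Total force / Number of plies
Per-ply = 159 N / 4
Per-ply = 39.75 N

39.75 N


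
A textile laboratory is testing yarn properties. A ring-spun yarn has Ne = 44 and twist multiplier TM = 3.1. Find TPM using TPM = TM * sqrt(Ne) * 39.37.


Formula: TPM = TM * sqrt(Ne) * 39.37
Step 1: sqrt(Ne) = sqrt(44) = 6.6332
Step 2: TM * sqrt(Ne) = 3.1 * 6.6332 = 20.5629
Step 3: TPM = 20.5629 * 39.37 = 810 twists/m

810 twists/m


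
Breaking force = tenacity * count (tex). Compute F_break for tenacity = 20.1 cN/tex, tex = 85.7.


Formula: Breaking force = Tenacity * Linear density
F = 20.1 cN/tex * 85.7 tex
F = 1722.57 cN

1722.57 cN


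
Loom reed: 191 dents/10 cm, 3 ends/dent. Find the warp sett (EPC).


Formula: EPC = (dents per 10 cm * ends per dent) / 10
Step 1: Total ends per 10 cm = 191 * 3 = 573
Step 2: EPC = 573 / 10 = 57.3 ends/cm

57.3 ends/cm


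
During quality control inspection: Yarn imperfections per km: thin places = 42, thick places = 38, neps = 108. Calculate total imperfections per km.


Formula: Total = thin places + thick places + neps
Total = 42 + 38 + 108
Total = 188 imperfections/km

188 imperfections/km


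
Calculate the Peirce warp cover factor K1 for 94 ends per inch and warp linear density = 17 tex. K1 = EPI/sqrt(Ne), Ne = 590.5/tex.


Formula: K1 = EPI / sqrt(Ne), with Ne = 590.5 / tex_warp
Step 1: Ne = 590.5 / 17 = 34.735
Step 2: sqrt(Ne) = sqrt(34.735) = 5.8936
Step 3: K1 = 94 / 5.8936 = 15.9

15.9


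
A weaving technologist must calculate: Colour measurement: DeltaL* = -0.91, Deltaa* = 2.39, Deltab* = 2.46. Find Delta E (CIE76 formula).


Formula: Delta E = sqrt(dL*^2 + da*^2 + db*^2)
Step 1: dL*^2 = (-0.91)^2 = 0.8281
Step 2: da*^2 = 2.39^2 = 5.7121
Step 3: db*^2 = 2.46^2 = 6.0516
Step 4: Sum = 0.8281 + 5.7121 + 6.0516 = 12.5918
Step 5: Delta E = sqrt(12.5918) = 3.55

3.55 Delta E


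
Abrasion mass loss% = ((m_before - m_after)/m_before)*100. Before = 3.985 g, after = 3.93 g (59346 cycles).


Formula: Mass loss% = ((m_before - m_after) / m_before) * 100
Step 1: Mass loss = 3.985 - 3.93 = 0.055 g
Step 2: Ratio = 0.055 / 3.985 = 0.0138018
Step 3: Mass loss% = 0.0138018 * 100 = 1.38018% ≈ 1.38%

1.38%


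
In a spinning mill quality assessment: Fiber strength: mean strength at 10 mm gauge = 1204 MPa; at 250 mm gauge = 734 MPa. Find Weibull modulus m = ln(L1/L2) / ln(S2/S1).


Formula: m = ln(L1/L2) / ln(S2/S1)
Step 1: ln(L1/L2) = ln(10/250) = -3.21888
Step 2: S2/S1 = 734/1204 = 0.60963
Step 3: ln(S2/S1) = ln(0.60963) = -0.49490
Step 4: m = -3.21888 / -0.49490 = 6.50

6.50 (Weibull m)


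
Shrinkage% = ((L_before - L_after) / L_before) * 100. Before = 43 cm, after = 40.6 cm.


Formula: Shrinkage% = ((L_before - L_after) / L_before) * 100
Step 1: Shrinkage = 43 - 40.6 = 2.4 cm
Step 2: Shrinkage% = (2.4 / 43) * 100
Step 3: Shrinkage% = 0.055814 * 100 = 5.5814% ≈ 5.6%

5.6%


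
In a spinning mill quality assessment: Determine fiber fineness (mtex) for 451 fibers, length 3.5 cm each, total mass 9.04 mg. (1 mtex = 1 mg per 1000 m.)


Formula: fineness (mtex) = mass (mg) / total length (km) = (mass_mg / total_length_m) * 1000
Step 1: Convert fiber length: 3.5 cm = 0.035 m
Step 2: Total fiber length = 451 * 0.035 = 15.785 m
Step 3: Linear density = 9.04 mg / 15.785 m = 0.5727 mg/m
Step 4: fineness = 0.5727 * 1000 = 572.7 mtex

572.7 mtex


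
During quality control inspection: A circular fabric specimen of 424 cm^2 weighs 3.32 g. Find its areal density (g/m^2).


Formula: GSM = mass_g / area_m2
Step 1: Convert area: 424 cm^2 = 424 / 10000 = 0.0424 m^2
Step 2: GSM = 3.32 g / 0.0424 m^2 = 78.3 g/m^2

78.3 g/m^2


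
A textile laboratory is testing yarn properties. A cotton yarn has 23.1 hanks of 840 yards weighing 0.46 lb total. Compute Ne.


Formula: Ne = hanks / mass_lb
Substituting: Ne = 23.1 / 0.46
Ne = 50.2

50.2 Ne


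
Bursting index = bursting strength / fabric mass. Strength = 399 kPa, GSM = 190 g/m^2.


Formula: Bursting Index = Bursting Strength / Fabric GSM
BI = 399 kPa / 190 g/m^2
BI = 2.100 kPa/(g/m^2)

2.100 kPa/(g/m^2)


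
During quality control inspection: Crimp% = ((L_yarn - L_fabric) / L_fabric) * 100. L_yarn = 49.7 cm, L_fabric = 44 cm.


Formula: Crimp% = ((L_yarn - L_fabric) / L_fabric) * 100
Step 1: Extension = 49.7 - 44 = 5.7 cm
Step 2: Crimp% = (5.7 / 44) * 100
Step 3: Crimp% = 0.129545 * 100 = 12.9545% ≈ 13.0%

13.0%


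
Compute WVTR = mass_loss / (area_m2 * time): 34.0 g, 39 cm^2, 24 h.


Formula: WVTR = mass_loss / (area * time)
Step 1: Convert area: 39 cm^2 = 0.0039 m^2
Step 2: WVTR = 34.0 g / (0.0039 m^2 * 24 h)
Step 3: WVTR = 34.0 / 0.0936 = 363.2 g/m^2/h

363.2 g/m^2/h


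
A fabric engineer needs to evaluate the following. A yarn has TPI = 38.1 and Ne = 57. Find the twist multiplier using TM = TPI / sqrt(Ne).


Formula: TM = TPI / sqrt(Ne)
Step 1: sqrt(Ne) = sqrt(57) = 7.5498
Step 2: TM = 38.1 / 7.5498 = 5.05

5.05 TM


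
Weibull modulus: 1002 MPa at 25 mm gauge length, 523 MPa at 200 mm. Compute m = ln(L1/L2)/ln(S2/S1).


Formula: m = ln(L1/L2) / ln(S2/S1)
Step 1: ln(L1/L2) = ln(25/200) = -2.07944
Step 2: S2/S1 = 523/1002 = 0.52196
Step 3: ln(S2/S1) = ln(0.52196) = -0.65016
Step 4: m = -2.07944 / -0.65016 = 3.20

3.20 (Weibull m)


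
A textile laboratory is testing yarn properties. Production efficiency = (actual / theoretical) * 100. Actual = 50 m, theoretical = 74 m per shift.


Formula: Efficiency% = (Actual output / Theoretical output) * 100
Efficiency% = (50 / 74) * 100
Efficiency% = 0.675676 * 100 = 67.5676% ≈ 67.6%

67.6%


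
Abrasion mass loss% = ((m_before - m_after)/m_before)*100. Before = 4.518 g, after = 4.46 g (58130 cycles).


Formula: Mass loss% = ((m_before - m_after) / m_before) * 100
Step 1: Mass loss = 4.518 - 4.46 = 0.058 g
Step 2: Ratio = 0.058 / 4.518 = 0.0128375
Step 3: Mass loss% = 0.0128375 * 100 = 1.28375% ≈ 1.28%

1.28%


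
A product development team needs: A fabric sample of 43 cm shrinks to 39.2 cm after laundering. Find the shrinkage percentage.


Formula: Shrinkage% = ((L_before - L_after) / L_before) * 100
Step 1: Shrinkage = 43 - 39.2 = 3.8 cm
Step 2: Shrinkage% = (3.8 / 43) * 100
Step 3: Shrinkage% = 0.088372 * 100 = 8.8372% ≈ 8.8%

8.8%


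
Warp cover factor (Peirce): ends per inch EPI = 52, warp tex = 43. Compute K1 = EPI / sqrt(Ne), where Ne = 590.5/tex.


Formula: K1 = EPI / sqrt(Ne), with Ne = 590.5 / tex_warp
Step 1: Ne = 590.5 / 43 = 13.733
Step 2: sqrt(Ne) = sqrt(13.733) = 3.7058
Step 3: K1 = 52 / 3.7058 = 14.0

14.0


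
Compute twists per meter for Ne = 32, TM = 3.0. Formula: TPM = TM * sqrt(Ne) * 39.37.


Formula: TPM = TM * sqrt(Ne) * 39.37
Step 1: sqrt(Ne) = sqrt(32) = 5.6569
Step 2: TM * sqrt(Ne) = 3.0 * 5.6569 = 16.9707
Step 3: TPM = 16.9707 * 39.37 = 668 twists/m

668 twists/m


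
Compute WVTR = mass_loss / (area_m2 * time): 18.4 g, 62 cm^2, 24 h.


Formula: WVTR = mass_loss / (area * time)
Step 1: Convert area: 62 cm^2 = 0.0062 m^2
Step 2: WVTR = 18.4 g / (0.0062 m^2 * 24 h)
Step 3: WVTR = 18.4 / 0.1488 = 123.7 g/m^2/h

123.7 g/m^2/h


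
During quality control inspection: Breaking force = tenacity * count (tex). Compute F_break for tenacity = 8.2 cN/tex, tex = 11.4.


Formula: Breaking force = Tenacity * Linear density
F = 8.2 cN/tex * 11.4 tex
F = 93.48 cN

93.48 cN


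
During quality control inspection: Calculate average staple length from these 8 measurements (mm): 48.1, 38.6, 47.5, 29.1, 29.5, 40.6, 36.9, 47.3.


Formula: Mean = sum of lengths / count
Sum = 48.1 + 38.6 + 47.5 + 29.1 + 29.5 + 40.6 + 36.9 + 47.3
Sum = 317.6 mm
Mean = 317.6 / 8 = 39.70 mm

39.70 mm


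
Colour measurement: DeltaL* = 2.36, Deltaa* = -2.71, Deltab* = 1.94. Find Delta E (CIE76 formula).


Formula: Delta E = sqrt(dL*^2 + da*^2 + db*^2)
Step 1: dL*^2 = 2.36^2 = 5.5696
Step 2: da*^2 = (-2.71)^2 = 7.3441
Step 3: db*^2 = 1.94^2 = 3.7636
Step 4: Sum = 5.5696 + 7.3441 + 3.7636 = 16.6773
Step 5: Delta E = sqrt(16.6773) = 4.08

4.08 Delta E


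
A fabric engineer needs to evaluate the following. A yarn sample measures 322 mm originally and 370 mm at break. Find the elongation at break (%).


Formula: Elongation (%) = ((L_break - L0) / L0) * 100
Step 1: Extension = 370 - 322 = 48 mm
Step 2: Elongation = (48 / 322) * 100
Step 3: Elongation = 0.149068 * 100 = 14.9068% ≈ 14.9%

14.9%


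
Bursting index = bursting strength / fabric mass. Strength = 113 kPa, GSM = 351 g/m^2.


Formula: Bursting Index = Bursting Strength / Fabric GSM
BI = 113 kPa / 351 g/m^2
BI = 0.322 kPa/(g/m^2)

0.322 kPa/(g/m^2)


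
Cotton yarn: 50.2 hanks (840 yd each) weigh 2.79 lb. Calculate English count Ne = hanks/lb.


Formula: Ne = hanks / mass_lb
Substituting: Ne = 50.2 / 2.79
Ne = 18.0

18.0 Ne


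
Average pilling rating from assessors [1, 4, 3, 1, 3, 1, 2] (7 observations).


Formula: Mean = sum / count
Sum = 1 + 4 + 3 + 1 + 3 + 1 + 2 = 15
Mean = 15 / 7 = 2.1

2.1


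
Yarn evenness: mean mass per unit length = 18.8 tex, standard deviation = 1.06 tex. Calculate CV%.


Formula: CV% = (standard deviation / mean) * 100
Step 1: Ratio = 1.06 / 18.8 = 0.056383
Step 2: CV% = 0.056383 * 100 = 5.6383% ≈ 5.6%

5.6%


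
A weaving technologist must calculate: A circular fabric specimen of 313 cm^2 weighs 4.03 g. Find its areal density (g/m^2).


Formula: GSM = mass_g / area_m2
Step 1: Convert area: 313 cm^2 = 313 / 10000 = 0.0313 m^2
Step 2: GSM = 4.03 g / 0.0313 m^2 = 128.8 g/m^2

128.8 g/m^2


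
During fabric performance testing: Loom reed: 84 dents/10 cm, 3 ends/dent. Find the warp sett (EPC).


Formula: EPC = (dents per 10 cm * ends per dent) / 10
Step 1: Total ends per 10 cm = 84 * 3 = 252
Step 2: EPC = 252 / 10 = 25.2 ends/cm

25.2 ends/cm


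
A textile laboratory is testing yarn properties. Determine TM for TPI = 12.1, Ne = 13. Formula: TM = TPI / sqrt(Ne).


Formula: TM = TPI / sqrt(Ne)
Step 1: sqrt(Ne) = sqrt(13) = 3.6056
Step 2: TM = 12.1 / 3.6056 = 3.36

3.36 TM


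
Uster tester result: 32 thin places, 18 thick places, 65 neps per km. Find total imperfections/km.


Formula: Total = thin places + thick places + neps
Total = 32 + 18 + 65
Total = 115 imperfections/km

115 imperfections/km


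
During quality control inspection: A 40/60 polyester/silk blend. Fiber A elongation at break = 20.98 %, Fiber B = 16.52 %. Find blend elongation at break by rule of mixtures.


Formula: Blend property = (fraction_A * property_A) + (fraction_B * property_B)
Step 1: Contribution A = 40/100 * 20.98 % = 8.392 %
Step 2: Contribution B = 60/100 * 16.52 % = 9.912 %
Step 3: Blend elongation at break = 8.392 + 9.912 = 18.304 %

18.304 %


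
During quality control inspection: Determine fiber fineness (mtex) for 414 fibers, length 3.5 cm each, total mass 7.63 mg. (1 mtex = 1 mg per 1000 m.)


Formula: fineness (mtex) = mass (mg) / total length (km) = (mass_mg / total_length_m) * 1000
Step 1: Convert fiber length: 3.5 cm = 0.035 m
Step 2: Total fiber length = 414 * 0.035 = 14.49 m
Step 3: Linear density = 7.63 mg / 14.49 m = 0.5266 mg/m
Step 4: fineness = 0.5266 * 1000 = 526.6 mtex

526.6 mtex


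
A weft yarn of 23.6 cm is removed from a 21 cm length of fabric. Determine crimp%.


Formula: Crimp% = ((L_yarn - L_fabric) / L_fabric) * 100
Step 1: Extension = 23.6 - 21 = 2.6 cm
Step 2: Crimp% = (2.6 / 21) * 100
Step 3: Crimp% = 0.12381 * 100 = 12.381% ≈ 12.4%

12.4%


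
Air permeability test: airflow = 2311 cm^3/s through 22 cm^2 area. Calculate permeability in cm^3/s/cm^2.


Formula: Air Permeability = Airflow / Test Area
AP = 2311 cm^3/s / 22 cm^2
AP = 105.0 cm^3/s/cm^2

105.0 cm^3/s/cm^2


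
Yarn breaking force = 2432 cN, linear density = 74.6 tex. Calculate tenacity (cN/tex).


Formula: Tenacity = Breaking force / Linear density
Tenacity = 2432 cN / 74.6 tex
Tenacity = 32.60 cN/tex

32.60 cN/tex


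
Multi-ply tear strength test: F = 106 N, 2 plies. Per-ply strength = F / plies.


Formula: Per-ply strength = Total force / Number of plies
Per-ply = 106 N / 2
Per-ply = 53 N

53 N


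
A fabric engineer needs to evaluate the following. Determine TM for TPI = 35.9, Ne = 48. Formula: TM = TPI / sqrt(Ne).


Formula: TM = TPI / sqrt(Ne)
Step 1: sqrt(Ne) = sqrt(48) = 6.9282
Step 2: TM = 35.9 / 6.9282 = 5.18

5.18 TM


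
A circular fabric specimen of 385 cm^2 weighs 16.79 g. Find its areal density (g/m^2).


Formula: GSM = mass_g / area_m2
Step 1: Convert area: 385 cm^2 = 385 / 10000 = 0.0385 m^2
Step 2: GSM = 16.79 g / 0.0385 m^2 = 436.1 g/m^2

436.1 g/m^2


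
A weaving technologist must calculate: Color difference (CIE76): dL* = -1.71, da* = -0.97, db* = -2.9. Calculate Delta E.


Formula: Delta E = sqrt(dL*^2 + da*^2 + db*^2)
Step 1: dL*^2 = (-1.71)^2 = 2.9241
Step 2: da*^2 = (-0.97)^2 = 0.9409
Step 3: db*^2 = (-2.9)^2 = 8.41
Step 4: Sum = 2.9241 + 0.9409 + 8.41 = 12.275
Step 5: Delta E = sqrt(12.275) = 3.5

3.5 Delta E


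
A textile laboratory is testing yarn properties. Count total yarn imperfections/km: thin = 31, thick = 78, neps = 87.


Formula: Total = thin places + thick places + neps
Total = 31 + 78 + 87
Total = 196 imperfections/km

196 imperfections/km


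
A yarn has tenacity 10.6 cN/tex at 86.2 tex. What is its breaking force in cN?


Formula: Breaking force = Tenacity * Linear density
F = 10.6 cN/tex * 86.2 tex
F = 913.72 cN

913.72 cN


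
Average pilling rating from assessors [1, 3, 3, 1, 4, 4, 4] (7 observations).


Formula: Mean = sum / count
Sum = 1 + 3 + 3 + 1 + 4 + 4 + 4 = 20
Mean = 20 / 7 = 2.9

2.9


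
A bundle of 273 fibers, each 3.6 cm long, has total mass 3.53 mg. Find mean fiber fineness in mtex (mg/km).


Formula: fineness (mtex) = mass (mg) / total length (km) = (mass_mg / total_length_m) * 1000
Step 1: Convert fiber length: 3.6 cm = 0.036 m
Step 2: Total fiber length = 273 * 0.036 = 9.828 m
Step 3: Linear density = 3.53 mg / 9.828 m = 0.3592 mg/m
Step 4: fineness = 0.3592 * 1000 = 359.2 mtex

359.2 mtex


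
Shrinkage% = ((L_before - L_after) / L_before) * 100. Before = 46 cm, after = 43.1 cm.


Formula: Shrinkage% = ((L_before - L_after) / L_before) * 100
Step 1: Shrinkage = 46 - 43.1 = 2.9 cm
Step 2: Shrinkage% = (2.9 / 46) * 100
Step 3: Shrinkage% = 0.063043 * 100 = 6.3043% ≈ 6.3%

6.3%


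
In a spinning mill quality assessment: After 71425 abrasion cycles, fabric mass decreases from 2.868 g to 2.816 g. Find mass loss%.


Formula: Mass loss% = ((m_before - m_after) / m_before) * 100
Step 1: Mass loss = 2.868 - 2.816 = 0.052 g
Step 2: Ratio = 0.052 / 2.868 = 0.0181311
Step 3: Mass loss% = 0.0181311 * 100 = 1.81311% ≈ 1.81%

1.81%


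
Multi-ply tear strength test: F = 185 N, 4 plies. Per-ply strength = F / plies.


Formula: Per-ply strength = Total force / Number of plies
Per-ply = 185 N / 4
Per-ply = 46.25 N

46.25 N


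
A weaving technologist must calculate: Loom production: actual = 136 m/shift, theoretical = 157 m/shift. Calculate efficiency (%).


Formula: Efficiency% = (Actual output / Theoretical output) * 100
Efficiency% = (136 / 157) * 100
Efficiency% = 0.866242 * 100 = 86.6242% ≈ 86.6%

86.6%


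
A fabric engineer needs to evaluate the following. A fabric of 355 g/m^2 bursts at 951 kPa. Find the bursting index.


Formula: Bursting Index = Bursting Strength / Fabric GSM
BI = 951 kPa / 355 g/m^2
BI = 2.679 kPa/(g/m^2)

2.679 kPa/(g/m^2)


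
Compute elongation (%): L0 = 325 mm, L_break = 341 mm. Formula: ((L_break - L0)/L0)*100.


Formula: Elongation (%) = ((L_break - L0) / L0) * 100
Step 1: Extension = 341 - 325 = 16 mm
Step 2: Elongation = (16 / 325) * 100
Step 3: Elongation = 0.049231 * 100 = 4.9231% ≈ 4.9%

4.9%


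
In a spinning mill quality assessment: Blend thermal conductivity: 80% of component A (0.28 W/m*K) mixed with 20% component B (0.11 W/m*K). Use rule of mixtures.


Formula: Blend property = (fraction_A * property_A) + (fraction_B * property_B)
Step 1: Contribution A = 80/100 * 0.28 W/m*K = 0.224 W/m*K
Step 2: Contribution B = 20/100 * 0.11 W/m*K = 0.022 W/m*K
Step 3: Blend thermal conductivity = 0.224 + 0.022 = 0.246 W/m*K

0.246 W/m*K


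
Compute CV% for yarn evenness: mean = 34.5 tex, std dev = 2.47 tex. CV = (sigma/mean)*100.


Formula: CV% = (standard deviation / mean) * 100
Step 1: Ratio = 2.47 / 34.5 = 0.071594
Step 2: CV% = 0.071594 * 100 = 7.1594% ≈ 7.2%

7.2%


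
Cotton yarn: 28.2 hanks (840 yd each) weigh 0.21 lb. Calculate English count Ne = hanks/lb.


Formula: Ne = hanks / mass_lb
Substituting: Ne = 28.2 / 0.21
Ne = 134.3

134.3 Ne


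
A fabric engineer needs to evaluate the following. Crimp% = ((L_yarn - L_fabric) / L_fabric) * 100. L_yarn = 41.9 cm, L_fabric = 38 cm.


Formula: Crimp% = ((L_yarn - L_fabric) / L_fabric) * 100
Step 1: Extension = 41.9 - 38 = 3.9 cm
Step 2: Crimp% = (3.9 / 38) * 100
Step 3: Crimp% = 0.102632 * 100 = 10.2632% ≈ 10.3%

10.3%


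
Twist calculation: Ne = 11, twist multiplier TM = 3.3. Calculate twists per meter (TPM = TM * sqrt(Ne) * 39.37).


Formula: TPM = TM * sqrt(Ne) * 39.37
Step 1: sqrt(Ne) = sqrt(11) = 3.3166
Step 2: TM * sqrt(Ne) = 3.3 * 3.3166 = 10.9448
Step 3: TPM = 10.9448 * 39.37 = 431 twists/m

431 twists/m


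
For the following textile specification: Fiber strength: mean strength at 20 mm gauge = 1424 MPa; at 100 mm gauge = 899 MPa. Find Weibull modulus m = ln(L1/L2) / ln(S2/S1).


Formula: m = ln(L1/L2) / ln(S2/S1)
Step 1: ln(L1/L2) = ln(20/100) = -1.60944
Step 2: S2/S1 = 899/1424 = 0.63132
Step 3: ln(S2/S1) = ln(0.63132) = -0.45994
Step 4: m = -1.60944 / -0.45994 = 3.50

3.50 (Weibull m)


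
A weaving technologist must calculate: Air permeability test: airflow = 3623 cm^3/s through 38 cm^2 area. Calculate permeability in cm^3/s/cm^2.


Formula: Air Permeability = Airflow / Test Area
AP = 3623 cm^3/s / 38 cm^2
AP = 95.3 cm^3/s/cm^2

95.3 cm^3/s/cm^2


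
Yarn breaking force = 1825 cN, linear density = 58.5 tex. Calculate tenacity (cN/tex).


Formula: Tenacity = Breaking force / Linear density
Tenacity = 1825 cN / 58.5 tex
Tenacity = 31.20 cN/tex

31.20 cN/tex


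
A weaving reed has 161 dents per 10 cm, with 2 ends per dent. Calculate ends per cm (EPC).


Formula: EPC = (dents per 10 cm * ends per dent) / 10
Step 1: Total ends per 10 cm = 161 * 2 = 322
Step 2: EPC = 322 / 10 = 32.2 ends/cm

32.2 ends/cm


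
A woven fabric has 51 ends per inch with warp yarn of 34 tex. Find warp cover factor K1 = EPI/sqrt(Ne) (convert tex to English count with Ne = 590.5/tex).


Formula: K1 = EPI / sqrt(Ne), with Ne = 590.5 / tex_warp
Step 1: Ne = 590.5 / 34 = 17.368
Step 2: sqrt(Ne) = sqrt(17.368) = 4.1675
Step 3: K1 = 51 / 4.1675 = 12.2

12.2


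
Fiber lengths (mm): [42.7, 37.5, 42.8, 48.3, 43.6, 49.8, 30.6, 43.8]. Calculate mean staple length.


Formula: Mean = sum of lengths / count
Sum = 42.7 + 37.5 + 42.8 + 48.3 + 43.6 + 49.8 + 30.6 + 43.8
Sum = 339.1 mm
Mean = 339.1 / 8 = 42.39 mm

42.39 mm


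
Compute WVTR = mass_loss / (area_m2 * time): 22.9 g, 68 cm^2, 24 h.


Formula: WVTR = mass_loss / (area * time)
Step 1: Convert area: 68 cm^2 = 0.0068 m^2
Step 2: WVTR = 22.9 g / (0.0068 m^2 * 24 h)
Step 3: WVTR = 22.9 / 0.1632 = 140.3 g/m^2/h

140.3 g/m^2/h


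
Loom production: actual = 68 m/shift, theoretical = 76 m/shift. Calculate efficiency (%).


Formula: Efficiency% = (Actual output / Theoretical output) * 100
Efficiency% = (68 / 76) * 100
Efficiency% = 0.894737 * 100 = 89.4737% ≈ 89.5%

89.5%


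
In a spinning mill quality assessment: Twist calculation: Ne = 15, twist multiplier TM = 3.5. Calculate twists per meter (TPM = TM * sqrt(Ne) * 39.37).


Formula: TPM = TM * sqrt(Ne) * 39.37
Step 1: sqrt(Ne) = sqrt(15) = 3.873
Step 2: TM * sqrt(Ne) = 3.5 * 3.873 = 13.5555
Step 3: TPM = 13.5555 * 39.37 = 534 twists/m

534 twists/m


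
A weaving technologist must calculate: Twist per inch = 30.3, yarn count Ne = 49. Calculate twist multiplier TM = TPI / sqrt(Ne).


Formula: TM = TPI / sqrt(Ne)
Step 1: sqrt(Ne) = sqrt(49) = 7
Step 2: TM = 30.3 / 7 = 4.33

4.33 TM


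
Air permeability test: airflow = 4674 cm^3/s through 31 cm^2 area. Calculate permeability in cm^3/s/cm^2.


Formula: Air Permeability = Airflow / Test Area
AP = 4674 cm^3/s / 31 cm^2
AP = 150.8 cm^3/s/cm^2

150.8 cm^3/s/cm^2


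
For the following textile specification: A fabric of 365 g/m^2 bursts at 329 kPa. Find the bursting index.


Formula: Bursting Index = Bursting Strength / Fabric GSM
BI = 329 kPa / 365 g/m^2
BI = 0.901 kPa/(g/m^2)

0.901 kPa/(g/m^2)


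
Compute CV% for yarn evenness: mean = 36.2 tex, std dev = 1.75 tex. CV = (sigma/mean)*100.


Formula: CV% = (standard deviation / mean) * 100
Step 1: Ratio = 1.75 / 36.2 = 0.048343
Step 2: CV% = 0.048343 * 100 = 4.8343% ≈ 4.8%

4.8%


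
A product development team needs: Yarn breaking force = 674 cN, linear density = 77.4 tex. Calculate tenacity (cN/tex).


Formula: Tenacity = Breaking force / Linear density
Tenacity = 674 cN / 77.4 tex
Tenacity = 8.71 cN/tex

8.71 cN/tex


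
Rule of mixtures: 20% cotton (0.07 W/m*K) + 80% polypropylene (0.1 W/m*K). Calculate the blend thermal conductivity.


Formula: Blend property = (fraction_A * property_A) + (fraction_B * property_B)
Step 1: Contribution A = 20/100 * 0.07 W/m*K = 0.014 W/m*K
Step 2: Contribution B = 80/100 * 0.1 W/m*K = 0.08 W/m*K
Step 3: Blend thermal conductivity = 0.014 + 0.08 = 0.094 W/m*K

0.094 W/m*K


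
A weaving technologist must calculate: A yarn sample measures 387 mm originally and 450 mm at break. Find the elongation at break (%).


Formula: Elongation (%) = ((L_break - L0) / L0) * 100
Step 1: Extension = 450 - 387 = 63 mm
Step 2: Elongation = (63 / 387) * 100
Step 3: Elongation = 0.162791 * 100 = 16.2791% ≈ 16.3%

16.3%


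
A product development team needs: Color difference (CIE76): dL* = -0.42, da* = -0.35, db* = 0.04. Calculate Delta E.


Formula: Delta E = sqrt(dL*^2 + da*^2 + db*^2)
Step 1: dL*^2 = (-0.42)^2 = 0.1764
Step 2: da*^2 = (-0.35)^2 = 0.1225
Step 3: db*^2 = 0.04^2 = 0.0016
Step 4: Sum = 0.1764 + 0.1225 + 0.0016 = 0.3005
Step 5: Delta E = sqrt(0.3005) = 0.55

0.55 Delta E


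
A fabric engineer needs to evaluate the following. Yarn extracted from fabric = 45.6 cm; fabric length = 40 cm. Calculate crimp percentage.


Formula: Crimp% = ((L_yarn - L_fabric) / L_fabric) * 100
Step 1: Extension = 45.6 - 40 = 5.6 cm
Step 2: Crimp% = (5.6 / 40) * 100
Step 3: Crimp% = 0.14 * 100 = 14.0%

14.0%


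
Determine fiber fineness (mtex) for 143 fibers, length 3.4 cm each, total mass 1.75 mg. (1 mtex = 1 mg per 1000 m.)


Formula: fineness (mtex) = mass (mg) / total length (km) = (mass_mg / total_length_m) * 1000
Step 1: Convert fiber length: 3.4 cm = 0.034 m
Step 2: Total fiber length = 143 * 0.034 = 4.862 m
Step 3: Linear density = 1.75 mg / 4.862 m = 0.3599 mg/m
Step 4: fineness = 0.3599 * 1000 = 359.9 mtex

359.9 mtex


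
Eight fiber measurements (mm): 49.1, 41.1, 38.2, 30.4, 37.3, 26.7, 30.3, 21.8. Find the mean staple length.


Formula: Mean = sum of lengths / count
Sum = 49.1 + 41.1 + 38.2 + 30.4 + 37.3 + 26.7 + 30.3 + 21.8
Sum = 274.9 mm
Mean = 274.9 / 8 = 34.36 mm

34.36 mm


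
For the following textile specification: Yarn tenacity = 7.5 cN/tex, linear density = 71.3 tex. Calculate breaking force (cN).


Formula: Breaking force = Tenacity * Linear density
F = 7.5 cN/tex * 71.3 tex
F = 534.75 cN

534.75 cN


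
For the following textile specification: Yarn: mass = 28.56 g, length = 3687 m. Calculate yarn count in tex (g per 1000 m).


Formula: Tex = (mass_g / length_m) * 1000
Substituting: Tex = (28.56 / 3687) * 1000
Intermediate: 28.56 / 3687 = 0.00774614 g/m
Tex = 0.00774614 * 1000 = 7.75 tex

7.75 tex


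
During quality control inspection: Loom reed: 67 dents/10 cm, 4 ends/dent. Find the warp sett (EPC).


Formula: EPC = (dents per 10 cm * ends per dent) / 10
Step 1: Total ends per 10 cm = 67 * 4 = 268
Step 2: EPC = 268 / 10 = 26.8 ends/cm

26.8 ends/cm


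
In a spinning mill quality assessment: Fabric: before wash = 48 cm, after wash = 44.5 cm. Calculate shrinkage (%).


Formula: Shrinkage% = ((L_before - L_after) / L_before) * 100
Step 1: Shrinkage = 48 - 44.5 = 3.5 cm
Step 2: Shrinkage% = (3.5 / 48) * 100
Step 3: Shrinkage% = 0.072917 * 100 = 7.2917% ≈ 7.3%

7.3%


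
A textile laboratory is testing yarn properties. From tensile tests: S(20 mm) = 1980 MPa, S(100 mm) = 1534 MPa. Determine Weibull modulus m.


Formula: m = ln(L1/L2) / ln(S2/S1)
Step 1: ln(L1/L2) = ln(20/100) = -1.60944
Step 2: S2/S1 = 1534/1980 = 0.77475
Step 3: ln(S2/S1) = ln(0.77475) = -0.25521
Step 4: m = -1.60944 / -0.25521 = 6.31

6.31 (Weibull m)


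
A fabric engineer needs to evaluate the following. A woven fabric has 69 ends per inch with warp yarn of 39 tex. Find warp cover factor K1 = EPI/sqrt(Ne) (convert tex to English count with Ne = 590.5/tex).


Formula: K1 = EPI / sqrt(Ne), with Ne = 590.5 / tex_warp
Step 1: Ne = 590.5 / 39 = 15.141
Step 2: sqrt(Ne) = sqrt(15.141) = 3.8911
Step 3: K1 = 69 / 3.8911 = 17.7

17.7


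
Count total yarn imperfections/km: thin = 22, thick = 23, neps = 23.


Formula: Total = thin places + thick places + neps
Total = 22 + 23 + 23
Total = 68 imperfections/km

68 imperfections/km


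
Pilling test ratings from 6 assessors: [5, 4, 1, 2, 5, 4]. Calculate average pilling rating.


Formula: Mean = sum / count
Sum = 5 + 4 + 1 + 2 + 5 + 4 = 21
Mean = 21 / 6 = 3.5

3.5


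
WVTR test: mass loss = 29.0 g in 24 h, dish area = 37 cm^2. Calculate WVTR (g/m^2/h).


Formula: WVTR = mass_loss / (area * time)
Step 1: Convert area: 37 cm^2 = 0.0037 m^2
Step 2: WVTR = 29.0 g / (0.0037 m^2 * 24 h)
Step 3: WVTR = 29.0 / 0.0888 = 326.6 g/m^2/h

326.6 g/m^2/h


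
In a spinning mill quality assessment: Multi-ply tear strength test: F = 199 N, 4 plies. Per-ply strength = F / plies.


Formula: Per-ply strength = Total force / Number of plies
Per-ply = 199 N / 4
Per-ply = 49.75 N

49.75 N


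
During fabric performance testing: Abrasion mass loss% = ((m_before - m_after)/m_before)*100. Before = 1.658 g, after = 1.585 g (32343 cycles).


Formula: Mass loss% = ((m_before - m_after) / m_before) * 100
Step 1: Mass loss = 1.658 - 1.585 = 0.073 g
Step 2: Ratio = 0.073 / 1.658 = 0.044029
Step 3: Mass loss% = 0.044029 * 100 = 4.4029% ≈ 4.40%

4.40%


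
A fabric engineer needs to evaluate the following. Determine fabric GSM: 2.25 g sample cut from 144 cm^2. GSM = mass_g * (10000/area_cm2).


Formula: GSM = mass_g / area_m2
Step 1: Convert area: 144 cm^2 = 144 / 10000 = 0.0144 m^2
Step 2: GSM = 2.25 g / 0.0144 m^2 = 156.3 g/m^2

156.3 g/m^2


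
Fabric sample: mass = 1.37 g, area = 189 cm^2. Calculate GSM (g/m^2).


Formula: GSM = mass_g / area_m2
Step 1: Convert area: 189 cm^2 = 189 / 10000 = 0.0189 m^2
Step 2: GSM = 1.37 g / 0.0189 m^2 = 72.5 g/m^2

72.5 g/m^2


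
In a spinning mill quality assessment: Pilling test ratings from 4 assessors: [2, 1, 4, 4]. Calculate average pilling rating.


Formula: Mean = sum / count
Sum = 2 + 1 + 4 + 4 = 11
Mean = 11 / 4 = 2.8

2.8


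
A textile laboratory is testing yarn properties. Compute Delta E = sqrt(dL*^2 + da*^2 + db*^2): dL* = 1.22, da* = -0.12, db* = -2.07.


Formula: Delta E = sqrt(dL*^2 + da*^2 + db*^2)
Step 1: dL*^2 = 1.22^2 = 1.4884
Step 2: da*^2 = (-0.12)^2 = 0.0144
Step 3: db*^2 = (-2.07)^2 = 4.2849
Step 4: Sum = 1.4884 + 0.0144 + 4.2849 = 5.7877
Step 5: Delta E = sqrt(5.7877) = 2.41

2.41 Delta E


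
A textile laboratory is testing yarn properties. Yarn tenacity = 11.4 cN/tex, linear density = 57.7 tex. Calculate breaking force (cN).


Formula: Breaking force = Tenacity * Linear density
F = 11.4 cN/tex * 57.7 tex
F = 657.78 cN

657.78 cN


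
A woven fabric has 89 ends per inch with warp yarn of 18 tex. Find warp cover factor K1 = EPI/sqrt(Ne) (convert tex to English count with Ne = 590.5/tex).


Formula: K1 = EPI / sqrt(Ne), with Ne = 590.5 / tex_warp
Step 1: Ne = 590.5 / 18 = 32.806
Step 2: sqrt(Ne) = sqrt(32.806) = 5.7277
Step 3: K1 = 89 / 5.7277 = 15.5

15.5


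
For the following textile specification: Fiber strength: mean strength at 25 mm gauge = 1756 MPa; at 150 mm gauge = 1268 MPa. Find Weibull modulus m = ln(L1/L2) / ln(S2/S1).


Formula: m = ln(L1/L2) / ln(S2/S1)
Step 1: ln(L1/L2) = ln(25/150) = -1.79176
Step 2: S2/S1 = 1268/1756 = 0.7221
Step 3: ln(S2/S1) = ln(0.7221) = -0.32559
Step 4: m = -1.79176 / -0.32559 = 5.50

5.50 (Weibull m)


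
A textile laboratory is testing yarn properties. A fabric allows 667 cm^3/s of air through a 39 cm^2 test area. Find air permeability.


Formula: Air Permeability = Airflow / Test Area
AP = 667 cm^3/s / 39 cm^2
AP = 17.1 cm^3/s/cm^2

17.1 cm^3/s/cm^2


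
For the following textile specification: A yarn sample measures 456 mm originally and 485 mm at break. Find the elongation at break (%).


Formula: Elongation (%) = ((L_break - L0) / L0) * 100
Step 1: Extension = 485 - 456 = 29 mm
Step 2: Elongation = (29 / 456) * 100
Step 3: Elongation = 0.063596 * 100 = 6.3596% ≈ 6.4%

6.4%


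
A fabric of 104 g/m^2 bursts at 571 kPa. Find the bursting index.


Formula: Bursting Index = Bursting Strength / Fabric GSM
BI = 571 kPa / 104 g/m^2
BI = 5.490 kPa/(g/m^2)

5.490 kPa/(g/m^2)


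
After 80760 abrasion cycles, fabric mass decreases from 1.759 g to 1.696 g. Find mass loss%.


Formula: Mass loss% = ((m_before - m_after) / m_before) * 100
Step 1: Mass loss = 1.759 - 1.696 = 0.063 g
Step 2: Ratio = 0.063 / 1.759 = 0.0358158
Step 3: Mass loss% = 0.0358158 * 100 = 3.58158% ≈ 3.58%

3.58%


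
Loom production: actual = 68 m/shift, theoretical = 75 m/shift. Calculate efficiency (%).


Formula: Efficiency% = (Actual output / Theoretical output) * 100
Efficiency% = (68 / 75) * 100
Efficiency% = 0.906667 * 100 = 90.6667% ≈ 90.7%

90.7%


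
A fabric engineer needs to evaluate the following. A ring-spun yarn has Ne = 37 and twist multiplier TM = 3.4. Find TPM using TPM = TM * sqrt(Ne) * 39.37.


Formula: TPM = TM * sqrt(Ne) * 39.37
Step 1: sqrt(Ne) = sqrt(37) = 6.0828
Step 2: TM * sqrt(Ne) = 3.4 * 6.0828 = 20.6815
Step 3: TPM = 20.6815 * 39.37 = 814 twists/m

814 twists/m


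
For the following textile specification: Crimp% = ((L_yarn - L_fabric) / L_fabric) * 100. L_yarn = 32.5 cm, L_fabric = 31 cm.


Formula: Crimp% = ((L_yarn - L_fabric) / L_fabric) * 100
Step 1: Extension = 32.5 - 31 = 1.5 cm
Step 2: Crimp% = (1.5 / 31) * 100
Step 3: Crimp% = 0.048387 * 100 = 4.8387% ≈ 4.8%

4.8%


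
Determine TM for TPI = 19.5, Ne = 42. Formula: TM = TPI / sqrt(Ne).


Formula: TM = TPI / sqrt(Ne)
Step 1: sqrt(Ne) = sqrt(42) = 6.4807
Step 2: TM = 19.5 / 6.4807 = 3.01

3.01 TM


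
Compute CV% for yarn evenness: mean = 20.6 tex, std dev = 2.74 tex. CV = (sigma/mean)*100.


Formula: CV% = (standard deviation / mean) * 100
Step 1: Ratio = 2.74 / 20.6 = 0.13301
Step 2: CV% = 0.13301 * 100 = 13.301% ≈ 13.3%

13.3%


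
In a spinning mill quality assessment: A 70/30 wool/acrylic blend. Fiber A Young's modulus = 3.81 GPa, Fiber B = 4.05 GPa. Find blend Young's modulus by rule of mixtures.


Formula: Blend property = (fraction_A * property_A) + (fraction_B * property_B)
Step 1: Contribution A = 70/100 * 3.81 GPa = 2.667 GPa
Step 2: Contribution B = 30/100 * 4.05 GPa = 1.215 GPa
Step 3: Blend Young's modulus = 2.667 + 1.215 = 3.882 GPa

3.882 GPa


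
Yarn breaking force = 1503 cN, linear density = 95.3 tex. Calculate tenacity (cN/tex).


Formula: Tenacity = Breaking force / Linear density
Tenacity = 1503 cN / 95.3 tex
Tenacity = 15.77 cN/tex

15.77 cN/tex


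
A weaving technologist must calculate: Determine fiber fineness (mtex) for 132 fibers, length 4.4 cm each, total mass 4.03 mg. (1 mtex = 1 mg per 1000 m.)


Formula: fineness (mtex) = mass (mg) / total length (km) = (mass_mg / total_length_m) * 1000
Step 1: Convert fiber length: 4.4 cm = 0.044 m
Step 2: Total fiber length = 132 * 0.044 = 5.808 m
Step 3: Linear density = 4.03 mg / 5.808 m = 0.6939 mg/m
Step 4: fineness = 0.6939 * 1000 = 693.9 mtex

693.9 mtex


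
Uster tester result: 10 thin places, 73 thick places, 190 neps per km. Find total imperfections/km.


Formula: Total = thin places + thick places + neps
Total = 10 + 73 + 190
Total = 273 imperfections/km

273 imperfections/km


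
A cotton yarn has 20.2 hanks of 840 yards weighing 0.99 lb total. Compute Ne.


Formula: Ne = hanks / mass_lb
Substituting: Ne = 20.2 / 0.99
Ne = 20.4

20.4 Ne


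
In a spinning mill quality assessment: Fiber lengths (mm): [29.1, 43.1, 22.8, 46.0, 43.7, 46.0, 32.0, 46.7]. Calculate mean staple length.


Formula: Mean = sum of lengths / count
Sum = 29.1 + 43.1 + 22.8 + 46.0 + 43.7 + 46.0 + 32.0 + 46.7
Sum = 309.4 mm
Mean = 309.4 / 8 = 38.68 mm

38.68 mm


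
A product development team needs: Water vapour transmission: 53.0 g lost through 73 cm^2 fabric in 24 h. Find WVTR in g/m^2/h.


Formula: WVTR = mass_loss / (area * time)
Step 1: Convert area: 73 cm^2 = 0.0073 m^2
Step 2: WVTR = 53.0 g / (0.0073 m^2 * 24 h)
Step 3: WVTR = 53.0 / 0.1752 = 302.5 g/m^2/h

302.5 g/m^2/h


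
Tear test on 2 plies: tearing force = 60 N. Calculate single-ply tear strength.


Formula: Per-ply strength = Total force / Number of plies
Per-ply = 60 N / 2
Per-ply = 30 N

30 N


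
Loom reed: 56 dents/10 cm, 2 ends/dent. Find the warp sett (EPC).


Formula: EPC = (dents per 10 cm * ends per dent) / 10
Step 1: Total ends per 10 cm = 56 * 2 = 112
Step 2: EPC = 112 / 10 = 11.2 ends/cm

11.2 ends/cm


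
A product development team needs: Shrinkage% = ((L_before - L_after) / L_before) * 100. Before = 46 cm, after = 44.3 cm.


Formula: Shrinkage% = ((L_before - L_after) / L_before) * 100
Step 1: Shrinkage = 46 - 44.3 = 1.7 cm
Step 2: Shrinkage% = (1.7 / 46) * 100
Step 3: Shrinkage% = 0.036957 * 100 = 3.6957% ≈ 3.7%

3.7%


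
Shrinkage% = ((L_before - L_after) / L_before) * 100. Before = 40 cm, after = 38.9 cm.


Formula: Shrinkage% = ((L_before - L_after) / L_before) * 100
Step 1: Shrinkage = 40 - 38.9 = 1.1 cm
Step 2: Shrinkage% = (1.1 / 40) * 100
Step 3: Shrinkage% = 0.0275 * 100 = 2.75% ≈ 2.8%

2.8%


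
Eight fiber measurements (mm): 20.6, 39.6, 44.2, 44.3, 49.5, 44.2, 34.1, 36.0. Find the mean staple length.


Formula: Mean = sum of lengths / count
Sum = 20.6 + 39.6 + 44.2 + 44.3 + 49.5 + 44.2 + 34.1 + 36.0
Sum = 312.5 mm
Mean = 312.5 / 8 = 39.06 mm

39.06 mm


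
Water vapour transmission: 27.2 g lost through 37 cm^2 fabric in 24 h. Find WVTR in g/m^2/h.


Formula: WVTR = mass_loss / (area * time)
Step 1: Convert area: 37 cm^2 = 0.0037 m^2
Step 2: WVTR = 27.2 g / (0.0037 m^2 * 24 h)
Step 3: WVTR = 27.2 / 0.0888 = 306.3 g/m^2/h

306.3 g/m^2/h


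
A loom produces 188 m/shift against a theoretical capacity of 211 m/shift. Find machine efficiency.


Formula: Efficiency% = (Actual output / Theoretical output) * 100
Efficiency% = (188 / 211) * 100
Efficiency% = 0.890995 * 100 = 89.0995% ≈ 89.1%

89.1%


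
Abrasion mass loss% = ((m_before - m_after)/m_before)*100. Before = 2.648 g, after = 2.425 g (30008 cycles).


Formula: Mass loss% = ((m_before - m_after) / m_before) * 100
Step 1: Mass loss = 2.648 - 2.425 = 0.223 g
Step 2: Ratio = 0.223 / 2.648 = 0.0842145
Step 3: Mass loss% = 0.0842145 * 100 = 8.42145% ≈ 8.42%

8.42%


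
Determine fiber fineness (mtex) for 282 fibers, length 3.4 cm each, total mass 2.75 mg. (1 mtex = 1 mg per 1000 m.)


Formula: fineness (mtex) = mass (mg) / total length (km) = (mass_mg / total_length_m) * 1000
Step 1: Convert fiber length: 3.4 cm = 0.034 m
Step 2: Total fiber length = 282 * 0.034 = 9.588 m
Step 3: Linear density = 2.75 mg / 9.588 m = 0.2868 mg/m
Step 4: fineness = 0.2868 * 1000 = 286.8 mtex

286.8 mtex


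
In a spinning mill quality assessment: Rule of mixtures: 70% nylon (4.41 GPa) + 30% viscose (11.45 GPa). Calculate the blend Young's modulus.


Formula: Blend property = (fraction_A * property_A) + (fraction_B * property_B)
Step 1: Contribution A = 70/100 * 4.41 GPa = 3.087 GPa
Step 2: Contribution B = 30/100 * 11.45 GPa = 3.435 GPa
Step 3: Blend Young's modulus = 3.087 + 3.435 = 6.522 GPa

6.522 GPa


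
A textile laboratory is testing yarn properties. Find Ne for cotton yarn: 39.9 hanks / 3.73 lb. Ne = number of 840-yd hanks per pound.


Formula: Ne = hanks / mass_lb
Substituting: Ne = 39.9 / 3.73
Ne = 10.7

10.7 Ne


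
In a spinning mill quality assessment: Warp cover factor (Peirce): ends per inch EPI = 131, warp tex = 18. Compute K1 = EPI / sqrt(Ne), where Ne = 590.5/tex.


Formula: K1 = EPI / sqrt(Ne), with Ne = 590.5 / tex_warp
Step 1: Ne = 590.5 / 18 = 32.806
Step 2: sqrt(Ne) = sqrt(32.806) = 5.7277
Step 3: K1 = 131 / 5.7277 = 22.9

22.9
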